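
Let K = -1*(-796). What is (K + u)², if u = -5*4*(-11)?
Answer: 1032256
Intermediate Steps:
u = 220 (u = -20*(-11) = 220)
K = 796
(K + u)² = (796 + 220)² = 1016² = 1032256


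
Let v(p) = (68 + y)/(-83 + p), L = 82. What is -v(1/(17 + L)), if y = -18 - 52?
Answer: -99/4108 ≈ -0.024099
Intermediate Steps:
y = -70
v(p) = -2/(-83 + p) (v(p) = (68 - 70)/(-83 + p) = -2/(-83 + p))
-v(1/(17 + L)) = -(-2)/(-83 + 1/(17 + 82)) = -(-2)/(-83 + 1/99) = -(-2)/(-8216/99) = -(-2)*(-99)/8216 = -1*99/4108 = -99/4108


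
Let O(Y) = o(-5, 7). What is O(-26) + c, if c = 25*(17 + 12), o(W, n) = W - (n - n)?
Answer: 720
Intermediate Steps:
o(W, n) = W (o(W, n) = W - 1*0 = W + 0 = W)
c = 725 (c = 25*29 = 725)
O(Y) = -5
O(-26) + c = -5 + 725 = 720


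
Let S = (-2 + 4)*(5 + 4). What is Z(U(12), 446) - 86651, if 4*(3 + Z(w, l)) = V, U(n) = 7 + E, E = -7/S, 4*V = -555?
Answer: -1387019/16 ≈ -86689.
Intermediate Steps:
V = -555/4 (V = (¼)*(-555) = -555/4 ≈ -138.75)
S = 18 (S = 2*9 = 18)
E = -7/18 ≈ -0.38889
U(n) = 119/18 (U(n) = 7 - 7/18 = 119/18)
Z(w, l) = -603/16 (Z(w, l) = -3 + (¼)*(-555/4) = -3 - 555/16 = -603/16)
Z(U(12), 446) - 86651 = -603/16 - 86651 = -1387019/16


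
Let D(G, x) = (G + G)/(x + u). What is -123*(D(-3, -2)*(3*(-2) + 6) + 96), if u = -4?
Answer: -11808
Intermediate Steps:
D(G, x) = 2*G/(-4 + x) (D(G, x) = (G + G)/(x - 4) = (2*G)/(-4 + x) = 2*G/(-4 + x))
-123*(D(-3, -2)*(3*(-2) + 6) + 96) = -123*((2*(-3)/(-4 - 2))*(3*(-2) + 6) + 96) = -123*((2*(-3)/(-6))*(-6 + 6) + 96) = -123*((2*(-3)*(-⅙))*0 + 96) = -123*(1*0 + 96) = -123*(0 + 96) = -123*96 = -11808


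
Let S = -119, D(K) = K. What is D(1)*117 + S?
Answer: -2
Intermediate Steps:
D(1)*117 + S = 1*117 - 119 = 117 - 119 = -2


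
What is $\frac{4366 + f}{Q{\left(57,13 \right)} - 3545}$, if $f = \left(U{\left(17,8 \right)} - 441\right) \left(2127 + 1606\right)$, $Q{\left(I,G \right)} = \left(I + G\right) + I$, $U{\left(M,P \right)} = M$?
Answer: $\frac{789213}{1709} \approx 461.8$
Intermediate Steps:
$Q{\left(I,G \right)} = G + 2 I$ ($Q{\left(I,G \right)} = \left(G + I\right) + I = G + 2 I$)
$f = -1582792$ ($f = \left(17 - 441\right) \left(2127 + 1606\right) = \left(-424\right) 3733 = -1582792$)
$\frac{4366 + f}{Q{\left(57,13 \right)} - 3545} = \frac{4366 - 1582792}{\left(13 + 2 \cdot 57\right) - 3545} = - \frac{1578426}{\left(13 + 114\right) - 3545} = - \frac{1578426}{127 - 3545} = - \frac{1578426}{-3418} = \left(-1578426\right) \left(- \frac{1}{3418}\right) = \frac{789213}{1709}$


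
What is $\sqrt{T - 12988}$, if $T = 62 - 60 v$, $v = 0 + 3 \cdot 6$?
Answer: $i \sqrt{14006} \approx 118.35 i$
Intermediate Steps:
$v = 18$ ($v = 0 + 18 = 18$)
$T = -1018$ ($T = 62 - 1080 = -1018$)
$\sqrt{T - 12988} = \sqrt{-1018 - 12988} = \sqrt{-14006} = i \sqrt{14006}$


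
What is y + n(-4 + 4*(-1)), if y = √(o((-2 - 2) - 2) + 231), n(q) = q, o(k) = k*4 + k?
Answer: -8 + √201 ≈ 6.1774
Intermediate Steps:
o(k) = 5*k (o(k) = 4*k + k = 5*k)
y = √201 (y = √(5*((-2 - 2) - 2) + 231) = √(5*(-4 - 2) + 231) = √(5*(-6) + 231) = √(-30 + 231) = √201 ≈ 14.177)
y + n(-4 + 4*(-1)) = √201 + (-4 + 4*(-1)) = √201 + (-4 - 4) = √201 - 8 = -8 + √201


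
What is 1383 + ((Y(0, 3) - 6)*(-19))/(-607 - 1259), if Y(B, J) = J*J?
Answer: 860245/622 ≈ 1383.0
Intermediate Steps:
Y(B, J) = J²
1383 + ((Y(0, 3) - 6)*(-19))/(-607 - 1259) = 1383 + ((3² - 6)*(-19))/(-607 - 1259) = 1383 + ((9 - 6)*(-19))/(-1866) = 1383 + (3*(-19))*(-1/1866) = 1383 - 57*(-1/1866) = 1383 + 19/622 = 860245/622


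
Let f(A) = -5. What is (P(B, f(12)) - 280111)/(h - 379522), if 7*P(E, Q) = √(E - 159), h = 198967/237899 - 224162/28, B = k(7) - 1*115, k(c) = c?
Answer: 932933775046/1290691832173 - 475798*I*√267/1290691832173 ≈ 0.72282 - 6.0236e-6*I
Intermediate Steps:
B = -108 (B = 7 - 1*115 = 7 - 115 = -108)
h = -26661172281/3330586 (h = 198967*(1/237899) - 224162*1/28 = 198967/237899 - 112081/14 = -26661172281/3330586 ≈ -8005.0)
P(E, Q) = √(-159 + E)/7 (P(E, Q) = √(E - 159)/7 = √(-159 + E)/7)
(P(B, f(12)) - 280111)/(h - 379522) = (√(-159 - 108)/7 - 280111)/(-26661172281/3330586 - 379522) = (√(-267)/7 - 280111)/(-1290691832173/3330586) = ((I*√267)/7 - 280111)*(-3330586/1290691832173) = (I*√267/7 - 280111)*(-3330586/1290691832173) = (-280111 + I*√267/7)*(-3330586/1290691832173) = 932933775046/1290691832173 - 475798*I*√267/1290691832173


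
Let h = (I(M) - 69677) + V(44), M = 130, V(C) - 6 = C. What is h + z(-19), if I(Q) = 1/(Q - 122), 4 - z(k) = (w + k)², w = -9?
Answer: -563255/8 ≈ -70407.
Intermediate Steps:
V(C) = 6 + C
z(k) = 4 - (-9 + k)²
I(Q) = 1/(-122 + Q)
h = -557015/8 (h = (1/(-122 + 130) - 69677) + (6 + 44) = (1/8 - 69677) + 50 = (⅛ - 69677) + 50 = -557415/8 + 50 = -557015/8 ≈ -69627.)
h + z(-19) = -557015/8 + (4 - (-9 - 19)²) = -557015/8 + (4 - 1*(-28)²) = -557015/8 + (4 - 1*784) = -557015/8 + (4 - 784) = -557015/8 - 780 = -563255/8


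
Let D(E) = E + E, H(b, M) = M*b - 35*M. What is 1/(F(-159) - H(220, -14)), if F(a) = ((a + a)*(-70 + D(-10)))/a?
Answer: 1/2410 ≈ 0.00041494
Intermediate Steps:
H(b, M) = -35*M + M*b
D(E) = 2*E
F(a) = -180 (F(a) = ((a + a)*(-70 + 2*(-10)))/a = ((2*a)*(-70 - 20))/a = ((2*a)*(-90))/a = (-180*a)/a = -180)
1/(F(-159) - H(220, -14)) = 1/(-180 - (-14)*(-35 + 220)) = 1/(-180 - (-14)*185) = 1/(-180 - 1*(-2590)) = 1/(-180 + 2590) = 1/2410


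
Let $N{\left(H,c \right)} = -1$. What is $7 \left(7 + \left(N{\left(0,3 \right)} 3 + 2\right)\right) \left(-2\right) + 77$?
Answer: $-7$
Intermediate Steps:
$7 \left(7 + \left(N{\left(0,3 \right)} 3 + 2\right)\right) \left(-2\right) + 77 = 7 \left(7 + \left(\left(-1\right) 3 + 2\right)\right) \left(-2\right) + 77 = 7 \left(7 + \left(-3 + 2\right)\right) \left(-2\right) + 77 = 7 \left(7 - 1\right) \left(-2\right) + 77 = 7 \cdot 6 \left(-2\right) + 77 = 7 \left(-12\right) + 77 = -84 + 77 = -7$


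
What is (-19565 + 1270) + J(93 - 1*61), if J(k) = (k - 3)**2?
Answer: -17454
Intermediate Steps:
J(k) = (-3 + k)**2
(-19565 + 1270) + J(93 - 1*61) = (-19565 + 1270) + (-3 + (93 - 1*61))**2 = -18295 + (-3 + (93 - 61))**2 = -18295 + (-3 + 32)**2 = -18295 + 29**2 = -18295 + 841 = -17454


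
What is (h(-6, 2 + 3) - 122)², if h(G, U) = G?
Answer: 16384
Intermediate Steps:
(h(-6, 2 + 3) - 122)² = (-6 - 122)² = (-128)² = 16384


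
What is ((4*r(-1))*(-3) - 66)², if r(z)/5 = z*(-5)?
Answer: 133956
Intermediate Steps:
r(z) = -25*z (r(z) = 5*(z*(-5)) = 5*(-5*z) = -25*z)
((4*r(-1))*(-3) - 66)² = ((4*(-25*(-1)))*(-3) - 66)² = ((4*25)*(-3) - 66)² = (100*(-3) - 66)² = (-300 - 66)² = (-366)² = 133956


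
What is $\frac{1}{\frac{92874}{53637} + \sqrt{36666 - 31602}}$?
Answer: $- \frac{276749041}{808896480130} + \frac{319658641 \sqrt{1266}}{808896480130} \approx 0.013719$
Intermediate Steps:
$\frac{1}{\frac{92874}{53637} + \sqrt{36666 - 31602}} = \frac{1}{92874 \cdot \frac{1}{53637} + \sqrt{5064}} = \frac{1}{\frac{30958}{17879} + 2 \sqrt{1266}}$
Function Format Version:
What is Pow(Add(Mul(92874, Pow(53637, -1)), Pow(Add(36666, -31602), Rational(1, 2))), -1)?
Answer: Add(Rational(-276749041, 808896480130), Mul(Rational(319658641, 808896480130), Pow(1266, Rational(1, 2)))) ≈ 0.013719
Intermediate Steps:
Pow(Add(Mul(92874, Pow(53637, -1)), Pow(Add(36666, -31602), Rational(1, 2))), -1) = Pow(Add(Mul(92874, Rational(1, 53637)), Pow(5064, Rational(1, 2))), -1) = Pow(Add(Rational(30958, 17879), Mul(2, Pow(1266, Rational(1, 2)))), -1)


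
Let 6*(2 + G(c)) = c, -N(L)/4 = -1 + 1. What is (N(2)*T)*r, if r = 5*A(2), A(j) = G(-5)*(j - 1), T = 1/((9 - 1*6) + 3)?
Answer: 0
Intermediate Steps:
N(L) = 0 (N(L) = -4*(-1 + 1) = -4*0 = 0)
G(c) = -2 + c/6
T = ⅙ (T = 1/((9 - 6) + 3) = 1/(3 + 3) = 1/6 = ⅙ ≈ 0.16667)
A(j) = 17/6 - 17*j/6 (A(j) = (-2 + (⅙)*(-5))*(j - 1) = (-2 - ⅚)*(-1 + j) = -17*(-1 + j)/6 = 17/6 - 17*j/6)
r = -85/6 (r = 5*(17/6 - 17/6*2) = 5*(17/6 - 17/3) = 5*(-17/6) = -85/6 ≈ -14.167)
(N(2)*T)*r = (0*(⅙))*(-85/6) = 0*(-85/6) = 0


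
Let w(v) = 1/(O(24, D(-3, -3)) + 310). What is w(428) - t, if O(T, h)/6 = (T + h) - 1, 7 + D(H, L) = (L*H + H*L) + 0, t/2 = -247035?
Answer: 253951981/514 ≈ 4.9407e+5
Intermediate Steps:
t = -494070 (t = 2*(-247035) = -494070)
D(H, L) = -7 + 2*H*L (D(H, L) = -7 + ((L*H + H*L) + 0) = -7 + ((H*L + H*L) + 0) = -7 + (2*H*L + 0) = -7 + 2*H*L)
O(T, h) = -6 + 6*T + 6*h (O(T, h) = 6*((T + h) - 1) = 6*(-1 + T + h) = -6 + 6*T + 6*h)
w(v) = 1/514 (w(v) = 1/((-6 + 6*24 + 6*(-7 + 2*(-3)*(-3))) + 310) = 1/((-6 + 144 + 6*(-7 + 18)) + 310) = 1/((-6 + 144 + 6*11) + 310) = 1/((-6 + 144 + 66) + 310) = 1/(204 + 310) = 1/514)
w(428) - t = 1/514 - 1*(-494070) = 1/514 + 494070 = 253951981/514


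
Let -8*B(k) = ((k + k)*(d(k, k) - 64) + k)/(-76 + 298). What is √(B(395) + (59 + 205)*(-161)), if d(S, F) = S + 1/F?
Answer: 19*I*√23291241/444 ≈ 206.52*I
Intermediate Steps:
B(k) = -k/1776 - k*(-64 + k + 1/k)/888 (B(k) = -((k + k)*((k + 1/k) - 64) + k)/(8*(-76 + 298)) = -((2*k)*(-64 + k + 1/k) + k)/(8*222) = -(2*k*(-64 + k + 1/k) + k)/(8*222) = -(k + 2*k*(-64 + k + 1/k))/(8*222) = -(k/222 + k*(-64 + k + 1/k)/111)/8 = -k/1776 - k*(-64 + k + 1/k)/888)
√(B(395) + (59 + 205)*(-161)) = √((-1/888 - 1/888*395² + (127/1776)*395) + (59 + 205)*(-161)) = √((-1/888 - 1/888*156025 + 50165/1776) + 264*(-161)) = √((-1/888 - 156025/888 + 50165/1776) - 42504) = √(-261887/1776 - 42504) = √(-75748991/1776) = 19*I*√23291241/444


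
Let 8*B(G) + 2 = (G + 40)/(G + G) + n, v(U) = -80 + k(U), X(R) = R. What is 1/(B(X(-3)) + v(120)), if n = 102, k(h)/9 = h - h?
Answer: -48/3277 ≈ -0.014648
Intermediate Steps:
k(h) = 0 (k(h) = 9*(h - h) = 9*0 = 0)
v(U) = -80 (v(U) = -80 + 0 = -80)
B(G) = 25/2 + (40 + G)/(16*G) (B(G) = -1/4 + ((G + 40)/(G + G) + 102)/8 = -1/4 + ((40 + G)/((2*G)) + 102)/8 = -1/4 + ((40 + G)*(1/(2*G)) + 102)/8 = -1/4 + ((40 + G)/(2*G) + 102)/8 = -1/4 + (102 + (40 + G)/(2*G))/8 = -1/4 + (51/4 + (40 + G)/(16*G)) = 25/2 + (40 + G)/(16*G))
1/(B(X(-3)) + v(120)) = 1/((1/16)*(40 + 201*(-3))/(-3) - 80) = 1/((1/16)*(-1/3)*(40 - 603) - 80) = 1/((1/16)*(-1/3)*(-563) - 80) = 1/(563/48 - 80) = 1/(-3277/48) = -48/3277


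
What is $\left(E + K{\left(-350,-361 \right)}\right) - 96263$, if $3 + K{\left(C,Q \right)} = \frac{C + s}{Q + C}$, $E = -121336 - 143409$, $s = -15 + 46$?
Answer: $- \frac{256678502}{711} \approx -3.6101 \cdot 10^{5}$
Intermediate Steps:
$s = 31$
$E = -264745$ ($E = -121336 - 143409 = -264745$)
$K{\left(C,Q \right)} = -3 + \frac{31 + C}{C + Q}$ ($K{\left(C,Q \right)} = -3 + \frac{C + 31}{Q + C} = -3 + \frac{31 + C}{C + Q}$)
$\left(E + K{\left(-350,-361 \right)}\right) - 96263 = \left(-264745 + \frac{31 - -1083 - -700}{-350 - 361}\right) - 96263 = \left(-264745 + \frac{31 + 1083 + 700}{-711}\right) - 96263 = \left(-264745 - \frac{1814}{711}\right) - 96263 = - \frac{188235509}{711} - 96263 = - \frac{256678502}{711}$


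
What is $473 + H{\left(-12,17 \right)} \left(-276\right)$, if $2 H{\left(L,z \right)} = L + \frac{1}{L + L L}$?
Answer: $\frac{46815}{22} \approx 2128.0$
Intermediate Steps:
$H{\left(L,z \right)} = \frac{L}{2} + \frac{1}{2 \left(L + L^{2}\right)}$ ($H{\left(L,z \right)} = \frac{L + \frac{1}{L + L L}}{2} = \frac{L + \frac{1}{L + L^{2}}}{2} = \frac{L}{2} + \frac{1}{2 \left(L + L^{2}\right)}$)
$473 + H{\left(-12,17 \right)} \left(-276\right) = 473 + \frac{1 + \left(-12\right)^{2} + \left(-12\right)^{3}}{2 \left(-12\right) \left(1 - 12\right)} \left(-276\right) = 473 + \frac{1}{2} \left(- \frac{1}{12}\right) \frac{1}{-11} \left(1 + 144 - 1728\right) \left(-276\right) = 473 + \frac{1}{2} \left(- \frac{1}{12}\right) \left(- \frac{1}{11}\right) \left(-1583\right) \left(-276\right) = 473 - - \frac{36409}{22} = 473 + \frac{36409}{22} = \frac{46815}{22}$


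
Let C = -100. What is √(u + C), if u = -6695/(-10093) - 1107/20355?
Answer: I*√466109060523398210/68481005 ≈ 9.9695*I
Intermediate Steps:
u = 41701258/68481005 (u = -6695*(-1/10093) - 1107*1/20355 = 6695/10093 - 369/6785 = 41701258/68481005 ≈ 0.60895)
√(u + C) = √(41701258/68481005 - 100) = √(-6806399242/68481005) = I*√466109060523398210/68481005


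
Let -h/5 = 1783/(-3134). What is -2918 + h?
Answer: -9136097/3134 ≈ -2915.2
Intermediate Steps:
h = 8915/3134 (h = -8915/(-3134) = -8915*(-1)/3134 = -5*(-1783/3134) = 8915/3134 ≈ 2.8446)
-2918 + h = -2918 + 8915/3134 = -9136097/3134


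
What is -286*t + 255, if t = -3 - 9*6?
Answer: 16557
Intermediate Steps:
t = -57 (t = -3 - 54 = -57)
-286*t + 255 = -286*(-57) + 255 = 16302 + 255 = 16557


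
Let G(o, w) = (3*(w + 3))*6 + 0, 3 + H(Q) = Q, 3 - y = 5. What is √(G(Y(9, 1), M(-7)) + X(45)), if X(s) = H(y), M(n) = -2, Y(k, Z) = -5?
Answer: √13 ≈ 3.6056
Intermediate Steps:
y = -2 (y = 3 - 1*5 = 3 - 5 = -2)
H(Q) = -3 + Q
X(s) = -5 (X(s) = -3 - 2 = -5)
G(o, w) = 54 + 18*w (G(o, w) = (3*(3 + w))*6 + 0 = (9 + 3*w)*6 + 0 = (54 + 18*w) + 0 = 54 + 18*w)
√(G(Y(9, 1), M(-7)) + X(45)) = √((54 + 18*(-2)) - 5) = √((54 - 36) - 5) = √(18 - 5) = √13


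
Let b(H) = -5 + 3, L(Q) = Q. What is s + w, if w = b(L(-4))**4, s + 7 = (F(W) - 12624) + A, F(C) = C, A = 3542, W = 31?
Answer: -9042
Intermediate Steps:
s = -9058 (s = -7 + ((31 - 12624) + 3542) = -7 + (-12593 + 3542) = -7 - 9051 = -9058)
b(H) = -2
w = 16 (w = (-2)**4 = 16)
s + w = -9058 + 16 = -9042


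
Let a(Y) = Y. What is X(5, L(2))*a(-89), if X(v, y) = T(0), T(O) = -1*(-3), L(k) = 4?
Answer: -267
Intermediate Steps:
T(O) = 3
X(v, y) = 3
X(5, L(2))*a(-89) = 3*(-89) = -267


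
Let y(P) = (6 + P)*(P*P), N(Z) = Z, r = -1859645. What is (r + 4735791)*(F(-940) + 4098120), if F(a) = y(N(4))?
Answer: 11787251628880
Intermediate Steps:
y(P) = P²*(6 + P) (y(P) = (6 + P)*P² = P²*(6 + P))
F(a) = 160 (F(a) = 4²*(6 + 4) = 16*10 = 160)
(r + 4735791)*(F(-940) + 4098120) = (-1859645 + 4735791)*(160 + 4098120) = 2876146*4098280 = 11787251628880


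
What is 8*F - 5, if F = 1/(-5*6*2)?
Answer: -77/15 ≈ -5.1333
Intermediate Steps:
F = -1/60 (F = 1/(-30*2) = 1/(-60) = -1/60 ≈ -0.016667)
8*F - 5 = 8*(-1/60) - 5 = -2/15 - 5 = -77/15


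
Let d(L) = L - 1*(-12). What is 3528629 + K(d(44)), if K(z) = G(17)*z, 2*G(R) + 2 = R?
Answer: 3529049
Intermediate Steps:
d(L) = 12 + L (d(L) = L + 12 = 12 + L)
G(R) = -1 + R/2
K(z) = 15*z/2 (K(z) = (-1 + (1/2)*17)*z = (-1 + 17/2)*z = 15*z/2)
3528629 + K(d(44)) = 3528629 + 15*(12 + 44)/2 = 3528629 + (15/2)*56 = 3528629 + 420 = 3529049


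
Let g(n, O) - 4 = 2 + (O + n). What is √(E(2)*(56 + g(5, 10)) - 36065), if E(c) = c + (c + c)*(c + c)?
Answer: I*√34679 ≈ 186.22*I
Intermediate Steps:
g(n, O) = 6 + O + n (g(n, O) = 4 + (2 + (O + n)) = 4 + (2 + O + n) = 6 + O + n)
E(c) = c + 4*c² (E(c) = c + (2*c)*(2*c) = c + 4*c²)
√(E(2)*(56 + g(5, 10)) - 36065) = √((2*(1 + 4*2))*(56 + (6 + 10 + 5)) - 36065) = √((2*(1 + 8))*(56 + 21) - 36065) = √((2*9)*77 - 36065) = √(18*77 - 36065) = √(1386 - 36065) = √(-34679) = I*√34679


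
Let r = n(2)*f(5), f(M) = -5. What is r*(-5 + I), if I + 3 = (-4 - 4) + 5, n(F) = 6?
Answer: 330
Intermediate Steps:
I = -6 (I = -3 + ((-4 - 4) + 5) = -3 + (-8 + 5) = -3 - 3 = -6)
r = -30 (r = 6*(-5) = -30)
r*(-5 + I) = -30*(-5 - 6) = -30*(-11) = 330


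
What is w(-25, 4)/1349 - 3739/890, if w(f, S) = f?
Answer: -5066161/1200610 ≈ -4.2197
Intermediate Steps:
w(-25, 4)/1349 - 3739/890 = -25/1349 - 3739/890 = -5066161/1200610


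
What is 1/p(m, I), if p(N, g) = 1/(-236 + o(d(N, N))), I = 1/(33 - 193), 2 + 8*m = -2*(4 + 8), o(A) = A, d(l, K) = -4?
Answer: -240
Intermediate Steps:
m = -13/4 (m = -¼ + (-2*(4 + 8))/8 = -¼ + (-2*12)/8 = -¼ + (⅛)*(-24) = -¼ - 3 = -13/4 ≈ -3.2500)
I = -1/160 (I = 1/(-160) = -1/160 ≈ -0.0062500)
p(N, g) = -1/240 (p(N, g) = 1/(-236 - 4) = 1/(-240) = -1/240)
1/p(m, I) = 1/(-1/240) = -240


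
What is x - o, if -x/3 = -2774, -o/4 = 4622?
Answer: 26810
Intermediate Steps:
o = -18488 (o = -4*4622 = -18488)
x = 8322 (x = -3*(-2774) = 8322)
x - o = 8322 - 1*(-18488) = 8322 + 18488 = 26810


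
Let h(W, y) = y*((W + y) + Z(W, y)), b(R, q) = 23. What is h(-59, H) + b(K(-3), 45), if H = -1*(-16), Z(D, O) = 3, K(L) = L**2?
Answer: -617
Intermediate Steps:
H = 16
h(W, y) = y*(3 + W + y) (h(W, y) = y*((W + y) + 3) = y*(3 + W + y))
h(-59, H) + b(K(-3), 45) = 16*(3 - 59 + 16) + 23 = 16*(-40) + 23 = -640 + 23 = -617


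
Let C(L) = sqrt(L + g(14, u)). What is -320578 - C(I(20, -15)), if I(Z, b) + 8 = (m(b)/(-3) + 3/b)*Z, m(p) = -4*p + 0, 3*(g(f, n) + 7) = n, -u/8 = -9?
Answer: -320578 - I*sqrt(395) ≈ -3.2058e+5 - 19.875*I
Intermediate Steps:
u = 72 (u = -8*(-9) = 72)
g(f, n) = -7 + n/3
m(p) = -4*p
I(Z, b) = -8 + Z*(3/b + 4*b/3) (I(Z, b) = -8 + (-4*b/(-3) + 3/b)*Z = -8 + (-4*b*(-1/3) + 3/b)*Z = -8 + (4*b/3 + 3/b)*Z = -8 + (3/b + 4*b/3)*Z = -8 + Z*(3/b + 4*b/3))
C(L) = sqrt(17 + L) (C(L) = sqrt(L + (-7 + (1/3)*72)) = sqrt(L + (-7 + 24)) = sqrt(L + 17) = sqrt(17 + L))
-320578 - C(I(20, -15)) = -320578 - sqrt(17 + (-8 + 3*20/(-15) + (4/3)*20*(-15))) = -320578 - sqrt(17 + (-8 + 3*20*(-1/15) - 400)) = -320578 - sqrt(17 + (-8 - 4 - 400)) = -320578 - sqrt(17 - 412) = -320578 - sqrt(-395) = -320578 - I*sqrt(395)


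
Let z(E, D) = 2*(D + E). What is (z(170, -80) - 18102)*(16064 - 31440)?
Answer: 275568672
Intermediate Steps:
z(E, D) = 2*D + 2*E
(z(170, -80) - 18102)*(16064 - 31440) = ((2*(-80) + 2*170) - 18102)*(16064 - 31440) = ((-160 + 340) - 18102)*(-15376) = (180 - 18102)*(-15376) = -17922*(-15376) = 275568672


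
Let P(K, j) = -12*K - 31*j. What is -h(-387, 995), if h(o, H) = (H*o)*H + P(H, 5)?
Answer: 383151770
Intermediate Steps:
P(K, j) = -31*j - 12*K
h(o, H) = -155 - 12*H + o*H² (h(o, H) = (H*o)*H + (-31*5 - 12*H) = o*H² + (-155 - 12*H) = -155 - 12*H + o*H²)
-h(-387, 995) = -(-155 - 12*995 - 387*995²) = -(-155 - 11940 - 387*990025) = -(-155 - 11940 - 383139675) = -1*(-383151770) = 383151770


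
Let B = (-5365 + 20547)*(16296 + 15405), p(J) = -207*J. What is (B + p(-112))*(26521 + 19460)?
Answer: 22131012388446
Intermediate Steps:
B = 481284582 (B = 15182*31701 = 481284582)
(B + p(-112))*(26521 + 19460) = (481284582 - 207*(-112))*(26521 + 19460) = (481284582 + 23184)*45981 = 481307766*45981 = 22131012388446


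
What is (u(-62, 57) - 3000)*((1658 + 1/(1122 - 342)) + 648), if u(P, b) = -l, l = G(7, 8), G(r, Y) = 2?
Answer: -2699820181/390 ≈ -6.9226e+6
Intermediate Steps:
l = 2
u(P, b) = -2 (u(P, b) = -1*2 = -2)
(u(-62, 57) - 3000)*((1658 + 1/(1122 - 342)) + 648) = (-2 - 3000)*((1658 + 1/(1122 - 342)) + 648) = -3002*((1658 + 1/780) + 648) = -3002*(1293241/780 + 648) = -3002*1798681/780 = -2699820181/390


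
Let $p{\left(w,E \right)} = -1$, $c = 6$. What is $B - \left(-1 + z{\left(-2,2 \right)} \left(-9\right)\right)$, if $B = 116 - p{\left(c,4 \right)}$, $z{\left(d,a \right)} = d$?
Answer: $100$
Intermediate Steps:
$B = 117$ ($B = 116 - -1 = 116 + 1 = 117$)
$B - \left(-1 + z{\left(-2,2 \right)} \left(-9\right)\right) = 117 - \left(-1 - -18\right) = 117 - \left(-1 + 18\right) = 117 - 17 = 100$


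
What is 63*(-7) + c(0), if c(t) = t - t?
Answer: -441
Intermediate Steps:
c(t) = 0
63*(-7) + c(0) = 63*(-7) + 0 = -441 + 0 = -441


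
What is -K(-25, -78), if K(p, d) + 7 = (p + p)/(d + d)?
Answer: 521/78 ≈ 6.6795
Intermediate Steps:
K(p, d) = -7 + p/d (K(p, d) = -7 + (p + p)/(d + d) = -7 + (2*p)/((2*d)) = -7 + (2*p)*(1/(2*d)) = -7 + p/d)
-K(-25, -78) = -(-7 - 25/(-78)) = -(-7 - 25*(-1/78)) = -(-7 + 25/78) = -1*(-521/78) = 521/78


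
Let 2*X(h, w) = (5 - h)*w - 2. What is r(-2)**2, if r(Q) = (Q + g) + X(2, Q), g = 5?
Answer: 1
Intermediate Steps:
X(h, w) = -1 + w*(5 - h)/2 (X(h, w) = ((5 - h)*w - 2)/2 = (w*(5 - h) - 2)/2 = (-2 + w*(5 - h))/2 = -1 + w*(5 - h)/2)
r(Q) = 4 + 5*Q/2 (r(Q) = (Q + 5) + (-1 + 5*Q/2 - 1/2*2*Q) = (5 + Q) + (-1 + 5*Q/2 - Q) = (5 + Q) + (-1 + 3*Q/2) = 4 + 5*Q/2)
r(-2)**2 = (4 + (5/2)*(-2))**2 = (4 - 5)**2 = (-1)**2 = 1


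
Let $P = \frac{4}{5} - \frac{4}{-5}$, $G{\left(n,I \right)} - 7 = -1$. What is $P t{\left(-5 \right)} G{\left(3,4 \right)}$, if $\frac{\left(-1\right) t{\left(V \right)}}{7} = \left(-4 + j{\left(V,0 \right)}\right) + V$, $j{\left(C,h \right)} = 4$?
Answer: $336$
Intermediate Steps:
$t{\left(V \right)} = - 7 V$ ($t{\left(V \right)} = - 7 \left(\left(-4 + 4\right) + V\right) = - 7 \left(0 + V\right) = - 7 V$)
$G{\left(n,I \right)} = 6$ ($G{\left(n,I \right)} = 7 - 1 = 6$)
$P = \frac{8}{5}$ ($P = 4 \cdot \frac{1}{5} - - \frac{4}{5} = \frac{4}{5} + \frac{4}{5} = \frac{8}{5} \approx 1.6$)
$P t{\left(-5 \right)} G{\left(3,4 \right)} = \frac{8 \left(\left(-7\right) \left(-5\right)\right)}{5} \cdot 6 = \frac{8}{5} \cdot 35 \cdot 6 = 56 \cdot 6 = 336$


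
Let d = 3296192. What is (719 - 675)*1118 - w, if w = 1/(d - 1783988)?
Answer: 74388339167/1512204 ≈ 49192.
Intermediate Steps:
w = 1/1512204 (w = 1/(3296192 - 1783988) = 1/1512204 ≈ 6.6129e-7)
(719 - 675)*1118 - w = (719 - 675)*1118 - 1*1/1512204 = 44*1118 - 1/1512204 = 49192 - 1/1512204 = 74388339167/1512204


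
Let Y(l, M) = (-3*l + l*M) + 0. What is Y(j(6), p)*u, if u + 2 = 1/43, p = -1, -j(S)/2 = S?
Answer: -4080/43 ≈ -94.884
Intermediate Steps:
j(S) = -2*S
Y(l, M) = -3*l + M*l (Y(l, M) = (-3*l + M*l) + 0 = -3*l + M*l)
u = -85/43 (u = -2 + 1/43 = -85/43 ≈ -1.9767)
Y(j(6), p)*u = ((-2*6)*(-3 - 1))*(-85/43) = -12*(-4)*(-85/43) = 48*(-85/43) = -4080/43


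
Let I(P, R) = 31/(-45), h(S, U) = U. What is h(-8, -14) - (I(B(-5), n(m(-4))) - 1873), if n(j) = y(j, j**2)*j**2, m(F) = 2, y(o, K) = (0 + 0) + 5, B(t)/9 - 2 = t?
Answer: 83686/45 ≈ 1859.7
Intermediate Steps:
B(t) = 18 + 9*t
y(o, K) = 5 (y(o, K) = 0 + 5 = 5)
n(j) = 5*j**2
I(P, R) = -31/45 (I(P, R) = 31*(-1/45) = -31/45)
h(-8, -14) - (I(B(-5), n(m(-4))) - 1873) = -14 - (-31/45 - 1873) = -14 - 1*(-84316/45) = -14 + 84316/45 = 83686/45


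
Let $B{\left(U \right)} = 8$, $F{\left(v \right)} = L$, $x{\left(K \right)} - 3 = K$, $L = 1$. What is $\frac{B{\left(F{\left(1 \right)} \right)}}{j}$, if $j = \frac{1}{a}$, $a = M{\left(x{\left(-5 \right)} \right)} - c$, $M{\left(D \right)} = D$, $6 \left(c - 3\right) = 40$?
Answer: $- \frac{280}{3} \approx -93.333$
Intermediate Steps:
$c = \frac{29}{3}$ ($c = 3 + \frac{1}{6} \cdot 40 = 3 + \frac{20}{3} = \frac{29}{3} \approx 9.6667$)
$x{\left(K \right)} = 3 + K$
$F{\left(v \right)} = 1$
$a = - \frac{35}{3}$ ($a = \left(3 - 5\right) - \frac{29}{3} = -2 - \frac{29}{3} = - \frac{35}{3} \approx -11.667$)
$j = - \frac{3}{35}$ ($j = \frac{1}{- \frac{35}{3}} = - \frac{3}{35} \approx -0.085714$)
$\frac{B{\left(F{\left(1 \right)} \right)}}{j} = \frac{1}{- \frac{3}{35}} \cdot 8 = \left(- \frac{35}{3}\right) 8 = - \frac{280}{3}$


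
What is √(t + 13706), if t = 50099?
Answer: √63805 ≈ 252.60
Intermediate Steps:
√(t + 13706) = √(50099 + 13706) = √63805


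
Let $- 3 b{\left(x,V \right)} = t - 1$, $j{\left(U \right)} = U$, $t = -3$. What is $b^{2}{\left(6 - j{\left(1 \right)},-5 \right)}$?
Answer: $\frac{16}{9} \approx 1.7778$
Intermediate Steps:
$b{\left(x,V \right)} = \frac{4}{3}$ ($b{\left(x,V \right)} = - \frac{-3 - 1}{3} = \left(- \frac{1}{3}\right) \left(-4\right) = \frac{4}{3}$)
$b^{2}{\left(6 - j{\left(1 \right)},-5 \right)} = \left(\frac{4}{3}\right)^{2} = \frac{16}{9}$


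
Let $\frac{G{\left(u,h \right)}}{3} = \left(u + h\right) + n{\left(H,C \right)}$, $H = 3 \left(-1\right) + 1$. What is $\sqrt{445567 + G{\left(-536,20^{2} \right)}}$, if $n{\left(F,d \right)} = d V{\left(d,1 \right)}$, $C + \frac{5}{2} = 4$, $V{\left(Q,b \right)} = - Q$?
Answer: $\frac{\sqrt{1780609}}{2} \approx 667.2$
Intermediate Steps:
$H = -2$ ($H = -3 + 1 = -2$)
$C = \frac{3}{2}$ ($C = - \frac{5}{2} + 4 = \frac{3}{2} \approx 1.5$)
$n{\left(F,d \right)} = - d^{2}$ ($n{\left(F,d \right)} = d \left(- d\right) = - d^{2}$)
$G{\left(u,h \right)} = - \frac{27}{4} + 3 h + 3 u$ ($G{\left(u,h \right)} = 3 \left(\left(u + h\right) - \left(\frac{3}{2}\right)^{2}\right) = 3 \left(\left(h + u\right) - \frac{9}{4}\right) = 3 \left(- \frac{9}{4} + h + u\right) = - \frac{27}{4} + 3 h + 3 u$)
$\sqrt{445567 + G{\left(-536,20^{2} \right)}} = \sqrt{445567 + \left(- \frac{27}{4} + 3 \cdot 20^{2} + 3 \left(-536\right)\right)} = \sqrt{445567 - \frac{1659}{4}} = \sqrt{\frac{1780609}{4}} = \frac{\sqrt{1780609}}{2}$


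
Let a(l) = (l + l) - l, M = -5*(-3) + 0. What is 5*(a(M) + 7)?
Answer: 110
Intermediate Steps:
M = 15 (M = 15 + 0 = 15)
a(l) = l (a(l) = 2*l - l = l)
5*(a(M) + 7) = 5*(15 + 7) = 5*22 = 110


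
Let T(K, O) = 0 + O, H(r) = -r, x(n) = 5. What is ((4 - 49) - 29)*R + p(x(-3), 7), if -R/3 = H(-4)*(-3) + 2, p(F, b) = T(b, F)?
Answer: -2215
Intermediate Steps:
T(K, O) = O
p(F, b) = F
R = 30 (R = -3*(-1*(-4)*(-3) + 2) = -3*(4*(-3) + 2) = -3*(-12 + 2) = -3*(-10) = 30)
((4 - 49) - 29)*R + p(x(-3), 7) = ((4 - 49) - 29)*30 + 5 = (-45 - 29)*30 + 5 = -74*30 + 5 = -2220 + 5 = -2215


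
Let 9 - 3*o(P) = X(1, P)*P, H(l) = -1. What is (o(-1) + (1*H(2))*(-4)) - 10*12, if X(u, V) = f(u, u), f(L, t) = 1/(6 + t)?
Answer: -2372/21 ≈ -112.95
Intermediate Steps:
X(u, V) = 1/(6 + u)
o(P) = 3 - P/21 (o(P) = 3 - P/(3*(6 + 1)) = 3 - P/(3*7) = 3 - P/21)
(o(-1) + (1*H(2))*(-4)) - 10*12 = ((3 - 1/21*(-1)) + (1*(-1))*(-4)) - 10*12 = ((3 + 1/21) - 1*(-4)) - 1*120 = (64/21 + 4) - 120 = 148/21 - 120 = -2372/21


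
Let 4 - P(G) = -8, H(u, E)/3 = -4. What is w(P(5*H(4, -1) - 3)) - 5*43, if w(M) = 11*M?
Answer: -83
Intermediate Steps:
H(u, E) = -12 (H(u, E) = 3*(-4) = -12)
P(G) = 12 (P(G) = 4 - 1*(-8) = 4 + 8 = 12)
w(P(5*H(4, -1) - 3)) - 5*43 = 11*12 - 5*43 = 132 - 1*215 = 132 - 215 = -83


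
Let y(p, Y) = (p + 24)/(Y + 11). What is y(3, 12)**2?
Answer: 729/529 ≈ 1.3781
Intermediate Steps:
y(p, Y) = (24 + p)/(11 + Y)
y(3, 12)**2 = ((24 + 3)/(11 + 12))**2 = (27/23)**2 = 729/529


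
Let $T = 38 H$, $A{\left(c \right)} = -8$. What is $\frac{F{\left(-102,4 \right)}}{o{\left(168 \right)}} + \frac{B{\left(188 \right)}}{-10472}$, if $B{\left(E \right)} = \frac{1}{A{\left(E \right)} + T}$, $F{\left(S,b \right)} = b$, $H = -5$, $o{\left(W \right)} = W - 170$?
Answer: $- \frac{4146911}{2073456} \approx -2.0$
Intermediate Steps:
$o{\left(W \right)} = -170 + W$
$T = -190$ ($T = 38 \left(-5\right) = -190$)
$B{\left(E \right)} = - \frac{1}{198}$ ($B{\left(E \right)} = \frac{1}{-8 - 190} = \frac{1}{-198} = - \frac{1}{198}$)
$\frac{F{\left(-102,4 \right)}}{o{\left(168 \right)}} + \frac{B{\left(188 \right)}}{-10472} = \frac{4}{-170 + 168} - \frac{1}{198 \left(-10472\right)} = \frac{4}{-2} - - \frac{1}{2073456} = 4 \left(- \frac{1}{2}\right) + \frac{1}{2073456} = -2 + \frac{1}{2073456} = - \frac{4146911}{2073456}$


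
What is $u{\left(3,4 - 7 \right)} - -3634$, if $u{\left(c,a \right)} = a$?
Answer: $3631$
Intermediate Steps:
$u{\left(3,4 - 7 \right)} - -3634 = \left(4 - 7\right) - -3634 = \left(4 - 7\right) + 3634 = -3 + 3634 = 3631$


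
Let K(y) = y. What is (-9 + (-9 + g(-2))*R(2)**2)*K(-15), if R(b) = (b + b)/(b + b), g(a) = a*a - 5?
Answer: 285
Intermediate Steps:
g(a) = -5 + a**2 (g(a) = a**2 - 5 = -5 + a**2)
R(b) = 1 (R(b) = (2*b)/((2*b)) = (2*b)*(1/(2*b)) = 1)
(-9 + (-9 + g(-2))*R(2)**2)*K(-15) = (-9 + (-9 + (-5 + (-2)**2))*1**2)*(-15) = (-9 + (-9 + (-5 + 4))*1)*(-15) = (-9 + (-9 - 1)*1)*(-15) = (-9 - 10*1)*(-15) = (-9 - 10)*(-15) = -19*(-15) = 285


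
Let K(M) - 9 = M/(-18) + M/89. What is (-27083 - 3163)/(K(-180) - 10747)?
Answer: 448649/159162 ≈ 2.8188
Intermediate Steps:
K(M) = 9 - 71*M/1602 (K(M) = 9 + (M/(-18) + M/89) = 9 + (M*(-1/18) + M*(1/89)) = 9 + (-M/18 + M/89) = 9 - 71*M/1602)
(-27083 - 3163)/(K(-180) - 10747) = (-27083 - 3163)/((9 - 71/1602*(-180)) - 10747) = -30246/((9 + 710/89) - 10747) = -30246/(1511/89 - 10747) = -30246/(-954972/89) = -30246*(-89/954972) = 448649/159162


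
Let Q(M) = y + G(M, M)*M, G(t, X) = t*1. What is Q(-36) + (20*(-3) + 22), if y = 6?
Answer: 1264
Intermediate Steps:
G(t, X) = t
Q(M) = 6 + M² (Q(M) = 6 + M*M = 6 + M²)
Q(-36) + (20*(-3) + 22) = (6 + (-36)²) + (20*(-3) + 22) = (6 + 1296) + (-60 + 22) = 1302 - 38 = 1264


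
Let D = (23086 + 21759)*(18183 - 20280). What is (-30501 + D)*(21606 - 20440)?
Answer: -109686163356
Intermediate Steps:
D = -94039965 (D = 44845*(-2097) = -94039965)
(-30501 + D)*(21606 - 20440) = (-30501 - 94039965)*(21606 - 20440) = -94070466*1166 = -109686163356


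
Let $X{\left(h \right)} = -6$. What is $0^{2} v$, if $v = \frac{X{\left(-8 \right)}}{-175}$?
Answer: $0$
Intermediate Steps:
$v = \frac{6}{175}$ ($v = - \frac{6}{-175} = \left(-6\right) \left(- \frac{1}{175}\right) = \frac{6}{175} \approx 0.034286$)
$0^{2} v = 0^{2} \cdot \frac{6}{175} = 0 \cdot \frac{6}{175} = 0$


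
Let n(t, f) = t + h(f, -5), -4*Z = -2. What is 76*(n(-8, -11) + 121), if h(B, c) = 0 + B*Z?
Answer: 8170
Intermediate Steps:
Z = 1/2 (Z = -1/4*(-2) = 1/2 ≈ 0.50000)
h(B, c) = B/2 (h(B, c) = 0 + B*(1/2) = 0 + B/2 = B/2)
n(t, f) = t + f/2
76*(n(-8, -11) + 121) = 76*((-8 + (1/2)*(-11)) + 121) = 76*((-8 - 11/2) + 121) = 76*(-27/2 + 121) = 76*(215/2) = 8170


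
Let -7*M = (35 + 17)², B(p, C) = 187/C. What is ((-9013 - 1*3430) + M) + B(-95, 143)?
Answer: -1167346/91 ≈ -12828.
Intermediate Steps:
M = -2704/7 (M = -(35 + 17)²/7 = -⅐*52² = -⅐*2704 = -2704/7 ≈ -386.29)
((-9013 - 1*3430) + M) + B(-95, 143) = ((-9013 - 1*3430) - 2704/7) + 187/143 = ((-9013 - 3430) - 2704/7) + 187*(1/143) = (-12443 - 2704/7) + 17/13 = -89805/7 + 17/13 = -1167346/91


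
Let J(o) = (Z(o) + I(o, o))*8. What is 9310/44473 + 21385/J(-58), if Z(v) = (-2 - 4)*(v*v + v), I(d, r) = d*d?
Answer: 275779455/5860474048 ≈ 0.047058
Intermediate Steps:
I(d, r) = d**2
Z(v) = -6*v - 6*v**2 (Z(v) = -6*(v**2 + v) = -6*(v + v**2) = -6*v - 6*v**2)
J(o) = 8*o**2 - 48*o*(1 + o) (J(o) = (-6*o*(1 + o) + o**2)*8 = (o**2 - 6*o*(1 + o))*8 = 8*o**2 - 48*o*(1 + o))
9310/44473 + 21385/J(-58) = 9310/44473 + 21385/((8*(-58)*(-6 - 5*(-58)))) = 9310*(1/44473) + 21385/((8*(-58)*(-6 + 290))) = 9310/44473 + 21385/((8*(-58)*284)) = 9310/44473 + 21385/(-131776) = 9310/44473 + 21385*(-1/131776) = 9310/44473 - 21385/131776 = 275779455/5860474048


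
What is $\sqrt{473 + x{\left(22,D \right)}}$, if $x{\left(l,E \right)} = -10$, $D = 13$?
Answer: $\sqrt{463} \approx 21.517$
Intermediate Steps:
$\sqrt{473 + x{\left(22,D \right)}} = \sqrt{473 - 10} = \sqrt{463}$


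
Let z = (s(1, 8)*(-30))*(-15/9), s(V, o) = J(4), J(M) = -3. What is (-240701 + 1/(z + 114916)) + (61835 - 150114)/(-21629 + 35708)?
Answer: -388932523923949/1615790514 ≈ -2.4071e+5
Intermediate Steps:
s(V, o) = -3
z = -150 (z = (-3*(-30))*(-15/9) = 90*(-15*⅑) = 90*(-5/3) = -150)
(-240701 + 1/(z + 114916)) + (61835 - 150114)/(-21629 + 35708) = (-240701 + 1/(-150 + 114916)) + (61835 - 150114)/(-21629 + 35708) = (-240701 + 1/114766) - 88279/14079 = (-240701 + 1/114766) - 88279*1/14079 = -27624290965/114766 - 88279/14079 = -388932523923949/1615790514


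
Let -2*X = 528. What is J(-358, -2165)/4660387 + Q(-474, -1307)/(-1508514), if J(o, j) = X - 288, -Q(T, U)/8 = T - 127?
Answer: -11619920212/3515129517459 ≈ -0.0033057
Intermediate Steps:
X = -264 (X = -½*528 = -264)
Q(T, U) = 1016 - 8*T (Q(T, U) = -8*(T - 127) = -8*(-127 + T) = 1016 - 8*T)
J(o, j) = -552 (J(o, j) = -264 - 288 = -552)
J(-358, -2165)/4660387 + Q(-474, -1307)/(-1508514) = -552/4660387 + (1016 - 8*(-474))/(-1508514) = -552*1/4660387 + (1016 + 3792)*(-1/1508514) = -552/4660387 + 4808*(-1/1508514) = -552/4660387 - 2404/754257 = -11619920212/3515129517459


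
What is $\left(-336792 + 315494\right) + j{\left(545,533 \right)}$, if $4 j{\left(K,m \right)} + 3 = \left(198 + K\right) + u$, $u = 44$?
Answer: $-21102$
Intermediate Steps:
$j{\left(K,m \right)} = \frac{239}{4} + \frac{K}{4}$ ($j{\left(K,m \right)} = - \frac{3}{4} + \frac{\left(198 + K\right) + 44}{4} = - \frac{3}{4} + \frac{242 + K}{4} = - \frac{3}{4} + \left(\frac{121}{2} + \frac{K}{4}\right) = \frac{239}{4} + \frac{K}{4}$)
$\left(-336792 + 315494\right) + j{\left(545,533 \right)} = \left(-336792 + 315494\right) + \left(\frac{239}{4} + \frac{1}{4} \cdot 545\right) = -21298 + \left(\frac{239}{4} + \frac{545}{4}\right) = -21298 + 196 = -21102$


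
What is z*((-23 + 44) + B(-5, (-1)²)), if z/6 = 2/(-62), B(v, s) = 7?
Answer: -168/31 ≈ -5.4194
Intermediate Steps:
z = -6/31 (z = 6*(2/(-62)) = 6*(2*(-1/62)) = 6*(-1/31) = -6/31 ≈ -0.19355)
z*((-23 + 44) + B(-5, (-1)²)) = -6*((-23 + 44) + 7)/31 = -6*(21 + 7)/31 = -6/31*28 = -168/31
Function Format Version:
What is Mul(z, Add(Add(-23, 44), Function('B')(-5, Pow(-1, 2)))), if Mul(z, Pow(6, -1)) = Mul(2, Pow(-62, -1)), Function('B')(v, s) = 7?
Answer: Rational(-168, 31) ≈ -5.4194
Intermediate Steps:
z = Rational(-6, 31) (z = Mul(6, Mul(2, Pow(-62, -1))) = Mul(6, Mul(2, Rational(-1, 62))) = Mul(6, Rational(-1, 31)) = Rational(-6, 31) ≈ -0.19355)
Mul(z, Add(Add(-23, 44), Function('B')(-5, Pow(-1, 2)))) = Mul(Rational(-6, 31), Add(Add(-23, 44), 7)) = Mul(Rational(-6, 31), Add(21, 7)) = Mul(Rational(-6, 31), 28) = Rational(-168, 31)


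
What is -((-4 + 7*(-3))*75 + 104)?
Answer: 1771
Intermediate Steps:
-((-4 + 7*(-3))*75 + 104) = -((-4 - 21)*75 + 104) = -(-25*75 + 104) = -(-1875 + 104) = -1*(-1771) = 1771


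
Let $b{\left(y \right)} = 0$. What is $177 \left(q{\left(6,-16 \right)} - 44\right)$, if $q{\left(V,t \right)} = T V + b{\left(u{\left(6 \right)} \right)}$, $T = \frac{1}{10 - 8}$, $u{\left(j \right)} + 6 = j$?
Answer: $-7257$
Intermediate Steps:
$u{\left(j \right)} = -6 + j$
$T = \frac{1}{2} \approx 0.5$
$q{\left(V,t \right)} = \frac{V}{2}$ ($q{\left(V,t \right)} = \frac{V}{2} + 0 = \frac{V}{2}$)
$177 \left(q{\left(6,-16 \right)} - 44\right) = 177 \left(\frac{1}{2} \cdot 6 - 44\right) = 177 \left(3 - 44\right) = 177 \left(-41\right) = -7257$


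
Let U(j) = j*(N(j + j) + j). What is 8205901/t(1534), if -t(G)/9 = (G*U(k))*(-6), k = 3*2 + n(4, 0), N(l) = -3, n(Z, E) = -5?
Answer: -8205901/165672 ≈ -49.531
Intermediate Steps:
k = 1 (k = 3*2 - 5 = 6 - 5 = 1)
U(j) = j*(-3 + j)
t(G) = -108*G (t(G) = -9*G*(1*(-3 + 1))*(-6) = -9*G*(1*(-2))*(-6) = -9*G*(-2)*(-6) = -9*(-2*G)*(-6) = -108*G)
8205901/t(1534) = 8205901/((-108*1534)) = 8205901/(-165672) = 8205901*(-1/165672) = -8205901/165672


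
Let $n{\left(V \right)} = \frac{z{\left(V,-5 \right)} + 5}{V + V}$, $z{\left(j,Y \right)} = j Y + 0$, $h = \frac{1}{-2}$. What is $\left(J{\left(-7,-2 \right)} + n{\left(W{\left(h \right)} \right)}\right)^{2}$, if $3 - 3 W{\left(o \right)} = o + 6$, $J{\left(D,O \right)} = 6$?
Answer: $\frac{1}{4} \approx 0.25$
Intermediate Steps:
$h = - \frac{1}{2} \approx -0.5$
$W{\left(o \right)} = -1 - \frac{o}{3}$ ($W{\left(o \right)} = 1 - \frac{o + 6}{3} = 1 - \frac{6 + o}{3} = 1 - \left(2 + \frac{o}{3}\right) = -1 - \frac{o}{3}$)
$z{\left(j,Y \right)} = Y j$ ($z{\left(j,Y \right)} = Y j + 0 = Y j$)
$n{\left(V \right)} = \frac{5 - 5 V}{2 V}$ ($n{\left(V \right)} = \frac{- 5 V + 5}{V + V} = \frac{5 - 5 V}{2 V}$)
$\left(J{\left(-7,-2 \right)} + n{\left(W{\left(h \right)} \right)}\right)^{2} = \left(6 + \frac{5 \left(1 - \left(-1 - - \frac{1}{6}\right)\right)}{2 \left(-1 - - \frac{1}{6}\right)}\right)^{2} = \left(6 + \frac{5 \left(1 - \left(-1 + \frac{1}{6}\right)\right)}{2 \left(-1 + \frac{1}{6}\right)}\right)^{2} = \left(6 + \frac{5 \left(1 - - \frac{5}{6}\right)}{2 \left(- \frac{5}{6}\right)}\right)^{2} = \left(6 + \frac{5}{2} \left(- \frac{6}{5}\right) \left(1 + \frac{5}{6}\right)\right)^{2} = \left(6 + \frac{5}{2} \left(- \frac{6}{5}\right) \frac{11}{6}\right)^{2} = \left(6 - \frac{11}{2}\right)^{2} = \left(\frac{1}{2}\right)^{2} = \frac{1}{4}$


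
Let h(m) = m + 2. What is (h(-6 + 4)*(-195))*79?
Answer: 0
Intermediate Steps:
h(m) = 2 + m
(h(-6 + 4)*(-195))*79 = ((2 + (-6 + 4))*(-195))*79 = ((2 - 2)*(-195))*79 = (0*(-195))*79 = 0*79 = 0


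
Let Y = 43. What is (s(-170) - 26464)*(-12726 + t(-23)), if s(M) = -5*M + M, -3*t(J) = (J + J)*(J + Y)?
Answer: 960660272/3 ≈ 3.2022e+8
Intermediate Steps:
t(J) = -2*J*(43 + J)/3 (t(J) = -(J + J)*(J + 43)/3 = -2*J*(43 + J)/3)
s(M) = -4*M
(s(-170) - 26464)*(-12726 + t(-23)) = (-4*(-170) - 26464)*(-12726 - 2/3*(-23)*(43 - 23)) = (680 - 26464)*(-12726 - 2/3*(-23)*20) = -25784*(-12726 + 920/3) = -25784*(-37258/3) = 960660272/3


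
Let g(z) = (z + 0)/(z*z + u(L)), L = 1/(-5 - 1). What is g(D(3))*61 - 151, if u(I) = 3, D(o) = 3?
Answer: -543/4 ≈ -135.75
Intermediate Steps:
L = -⅙ (L = 1/(-6) = -⅙ ≈ -0.16667)
g(z) = z/(3 + z²) (g(z) = (z + 0)/(z*z + 3) = z/(z² + 3) = z/(3 + z²))
g(D(3))*61 - 151 = (3/(3 + 3²))*61 - 151 = (3/(3 + 9))*61 - 151 = (3/12)*61 - 151 = (3*(1/12))*61 - 151 = (¼)*61 - 151 = 61/4 - 151 = -543/4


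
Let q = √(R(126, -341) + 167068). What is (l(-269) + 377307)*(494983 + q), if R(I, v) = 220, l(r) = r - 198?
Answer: 186529393720 + 753680*√41822 ≈ 1.8668e+11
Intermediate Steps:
l(r) = -198 + r
q = 2*√41822 (q = √(220 + 167068) = √167288 = 2*√41822 ≈ 409.01)
(l(-269) + 377307)*(494983 + q) = ((-198 - 269) + 377307)*(494983 + 2*√41822) = (-467 + 377307)*(494983 + 2*√41822) = 376840*(494983 + 2*√41822) = 186529393720 + 753680*√41822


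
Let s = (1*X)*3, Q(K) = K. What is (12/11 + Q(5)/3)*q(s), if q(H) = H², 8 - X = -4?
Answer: 39312/11 ≈ 3573.8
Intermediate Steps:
X = 12 (X = 8 - 1*(-4) = 8 + 4 = 12)
s = 36 (s = (1*12)*3 = 12*3 = 36)
(12/11 + Q(5)/3)*q(s) = (12/11 + 5/3)*36² = (12*(1/11) + 5*(⅓))*1296 = (12/11 + 5/3)*1296 = (91/33)*1296 = 39312/11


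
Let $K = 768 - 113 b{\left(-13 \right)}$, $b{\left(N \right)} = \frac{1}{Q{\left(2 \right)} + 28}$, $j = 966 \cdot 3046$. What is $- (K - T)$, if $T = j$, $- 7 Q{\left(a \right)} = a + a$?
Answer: $\frac{564801047}{192} \approx 2.9417 \cdot 10^{6}$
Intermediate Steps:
$j = 2942436$
$Q{\left(a \right)} = - \frac{2 a}{7}$ ($Q{\left(a \right)} = - \frac{a + a}{7} = - \frac{2 a}{7}$)
$T = 2942436$
$b{\left(N \right)} = \frac{7}{192}$ ($b{\left(N \right)} = \frac{1}{\left(- \frac{2}{7}\right) 2 + 28} = \frac{1}{- \frac{4}{7} + 28} = \frac{1}{\frac{192}{7}} = \frac{7}{192}$)
$K = \frac{146665}{192}$ ($K = 768 - \frac{791}{192} = \frac{146665}{192} \approx 763.88$)
$- (K - T) = - (\frac{146665}{192} - 2942436) = \left(-1\right) \left(- \frac{564801047}{192}\right) = \frac{564801047}{192}$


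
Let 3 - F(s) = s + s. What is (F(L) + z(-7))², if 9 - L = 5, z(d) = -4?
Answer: 81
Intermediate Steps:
L = 4 (L = 9 - 1*5 = 9 - 5 = 4)
F(s) = 3 - 2*s (F(s) = 3 - (s + s) = 3 - 2*s)
(F(L) + z(-7))² = ((3 - 2*4) - 4)² = ((3 - 8) - 4)² = (-5 - 4)² = (-9)² = 81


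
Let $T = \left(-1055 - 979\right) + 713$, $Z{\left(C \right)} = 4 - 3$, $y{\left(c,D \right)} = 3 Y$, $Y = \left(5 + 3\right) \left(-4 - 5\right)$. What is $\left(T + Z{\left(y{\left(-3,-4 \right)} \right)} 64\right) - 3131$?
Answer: $-4388$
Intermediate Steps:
$Y = -72$ ($Y = 8 \left(-9\right) = -72$)
$y{\left(c,D \right)} = -216$ ($y{\left(c,D \right)} = 3 \left(-72\right) = -216$)
$Z{\left(C \right)} = 1$
$T = -1321$ ($T = -2034 + 713 = -1321$)
$\left(T + Z{\left(y{\left(-3,-4 \right)} \right)} 64\right) - 3131 = \left(-1321 + 1 \cdot 64\right) - 3131 = \left(-1321 + 64\right) - 3131 = -1257 - 3131 = -4388$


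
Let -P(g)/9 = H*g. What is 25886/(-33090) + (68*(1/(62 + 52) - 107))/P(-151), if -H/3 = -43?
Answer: -45399014657/55109889405 ≈ -0.82379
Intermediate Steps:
H = 129 (H = -3*(-43) = 129)
P(g) = -1161*g
25886/(-33090) + (68*(1/(62 + 52) - 107))/P(-151) = 25886/(-33090) + (68*(1/(62 + 52) - 107))/((-1161*(-151))) = 25886*(-1/33090) + (68*(1/114 - 107))/175311 = -12943/16545 + (68*(1/114 - 107))*(1/175311) = -12943/16545 + (68*(-12197/114))*(1/175311) = -12943/16545 - 414698/57*1/175311 = -12943/16545 - 414698/9992727 = -45399014657/55109889405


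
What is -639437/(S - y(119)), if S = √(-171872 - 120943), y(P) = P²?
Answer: 9055067357/200826736 + 5754933*I*√3615/200826736 ≈ 45.089 + 1.7229*I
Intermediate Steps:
S = 9*I*√3615 (S = √(-292815) = 9*I*√3615 ≈ 541.12*I)
-639437/(S - y(119)) = -639437/(9*I*√3615 - 1*119²) = -639437/(9*I*√3615 - 1*14161) = -639437/(9*I*√3615 - 14161) = -639437/(-14161 + 9*I*√3615)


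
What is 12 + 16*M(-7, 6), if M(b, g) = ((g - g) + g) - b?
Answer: 220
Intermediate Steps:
M(b, g) = g - b (M(b, g) = (0 + g) - b = g - b)
12 + 16*M(-7, 6) = 12 + 16*(6 - 1*(-7)) = 12 + 16*(6 + 7) = 12 + 16*13 = 12 + 208 = 220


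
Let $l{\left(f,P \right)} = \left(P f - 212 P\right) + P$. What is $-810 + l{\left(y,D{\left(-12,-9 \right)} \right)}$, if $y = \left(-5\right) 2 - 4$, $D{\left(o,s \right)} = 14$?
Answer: $-3960$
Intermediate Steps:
$y = -14$ ($y = -10 - 4 = -14$)
$l{\left(f,P \right)} = - 211 P + P f$ ($l{\left(f,P \right)} = \left(- 212 P + P f\right) + P = - 211 P + P f$)
$-810 + l{\left(y,D{\left(-12,-9 \right)} \right)} = -810 + 14 \left(-211 - 14\right) = -810 + 14 \left(-225\right) = -810 - 3150 = -3960$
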